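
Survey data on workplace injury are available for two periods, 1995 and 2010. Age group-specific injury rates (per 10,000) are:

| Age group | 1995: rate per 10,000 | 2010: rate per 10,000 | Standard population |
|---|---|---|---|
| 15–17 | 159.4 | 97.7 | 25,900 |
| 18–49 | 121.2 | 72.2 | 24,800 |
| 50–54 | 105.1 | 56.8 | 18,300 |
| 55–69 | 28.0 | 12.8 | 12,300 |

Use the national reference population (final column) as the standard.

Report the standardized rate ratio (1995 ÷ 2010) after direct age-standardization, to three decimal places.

1.704

Standard total = 81,300; weights = 0.3186, 0.3050, 0.2251, 0.1513.
1995: 0.3186×159.4 + 0.3050×121.2 + 0.2251×105.1 + 0.1513×28.0 = 115.6451 per 10,000.
2010: 0.3186×97.7 + 0.3050×72.2 + 0.2251×56.8 + 0.1513×12.8 = 67.8705 per 10,000.
Ratio = 115.6451 ÷ 67.8705 = 1.70391.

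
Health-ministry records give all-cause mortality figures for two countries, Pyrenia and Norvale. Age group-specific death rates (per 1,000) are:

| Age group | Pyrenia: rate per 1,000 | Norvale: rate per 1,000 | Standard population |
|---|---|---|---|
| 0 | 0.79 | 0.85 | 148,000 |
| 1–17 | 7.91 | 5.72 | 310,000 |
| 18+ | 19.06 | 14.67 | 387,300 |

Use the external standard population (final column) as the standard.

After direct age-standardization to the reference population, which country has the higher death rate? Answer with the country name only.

Pyrenia

Standard total = 845,300; weights = 0.1751, 0.3667, 0.4582.
Pyrenia: 0.1751×0.79 + 0.3667×7.91 + 0.4582×19.06 = 11.7721 per 1,000.
Norvale: 0.1751×0.85 + 0.3667×5.72 + 0.4582×14.67 = 8.9680 per 1,000.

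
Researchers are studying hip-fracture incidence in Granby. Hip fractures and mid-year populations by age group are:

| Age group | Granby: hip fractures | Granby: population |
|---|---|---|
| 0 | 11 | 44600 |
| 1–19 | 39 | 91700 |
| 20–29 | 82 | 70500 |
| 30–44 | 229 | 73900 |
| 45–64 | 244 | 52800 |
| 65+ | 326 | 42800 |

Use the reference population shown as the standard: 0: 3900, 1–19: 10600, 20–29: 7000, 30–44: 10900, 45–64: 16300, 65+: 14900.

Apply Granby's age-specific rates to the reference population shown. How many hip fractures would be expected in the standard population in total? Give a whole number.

236

Age-specific rates per 100000 for Granby: 24.66, 42.53, 116.31, 309.88, 462.12, 761.68.
Expected hip fractures = Σ (standard pop × age-specific rate ÷ 100000)
= 3900×24.66/100000 + 10600×42.53/100000 + 7000×116.31/100000 + 10900×309.88/100000 + 16300×462.12/100000 + 14900×761.68/100000
= 0.96 + 4.51 + 8.14 + 33.78 + 75.33 + 113.49 = 236.21.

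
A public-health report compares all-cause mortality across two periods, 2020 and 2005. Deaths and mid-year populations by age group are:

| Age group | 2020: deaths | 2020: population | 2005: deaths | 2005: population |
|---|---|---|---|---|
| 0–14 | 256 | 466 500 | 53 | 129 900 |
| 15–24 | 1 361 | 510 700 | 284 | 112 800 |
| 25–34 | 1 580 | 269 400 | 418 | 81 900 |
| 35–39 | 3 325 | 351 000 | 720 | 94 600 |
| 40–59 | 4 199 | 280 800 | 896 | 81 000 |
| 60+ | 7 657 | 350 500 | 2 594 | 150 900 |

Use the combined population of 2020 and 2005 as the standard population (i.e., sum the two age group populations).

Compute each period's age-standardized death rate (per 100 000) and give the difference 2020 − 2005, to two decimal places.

Age-specific rates per 100 000 for 2020: 54.88, 266.50, 586.49, 947.29, 1495.37, 2184.59.
For 2005: 40.80, 251.77, 510.38, 761.10, 1106.17, 1719.02.
Combined standard total = 2 880 000; weights = 0.2071, 0.2165, 0.1220, 0.1547, 0.1256, 0.1741.
2020: 0.2071×54.88 + 0.2165×266.50 + 0.1220×586.49 + 0.1547×947.29 + 0.1256×1495.37 + 0.1741×2184.59 = 855.3531 per 100 000.
2005: 0.2071×40.80 + 0.2165×251.77 + 0.1220×510.38 + 0.1547×761.10 + 0.1256×1106.17 + 0.1741×1719.02 = 681.2102 per 100 000.
Difference = 855.3531 − 681.2102 = 174.1429.

174.14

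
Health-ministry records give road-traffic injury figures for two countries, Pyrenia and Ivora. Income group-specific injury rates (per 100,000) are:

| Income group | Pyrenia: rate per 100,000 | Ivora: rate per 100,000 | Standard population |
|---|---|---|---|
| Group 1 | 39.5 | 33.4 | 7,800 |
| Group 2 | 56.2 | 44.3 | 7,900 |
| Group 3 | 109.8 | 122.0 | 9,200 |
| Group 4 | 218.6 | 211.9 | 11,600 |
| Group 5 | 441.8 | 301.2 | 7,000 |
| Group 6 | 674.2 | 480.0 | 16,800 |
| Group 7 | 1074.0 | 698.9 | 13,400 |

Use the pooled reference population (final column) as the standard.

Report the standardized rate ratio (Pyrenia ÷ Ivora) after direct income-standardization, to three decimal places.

1.395

Standard total = 73,700; weights = 0.1058, 0.1072, 0.1248, 0.1574, 0.0950, 0.2280, 0.1818.
Pyrenia: 0.1058×39.5 + 0.1072×56.2 + 0.1248×109.8 + 0.1574×218.6 + 0.0950×441.8 + 0.2280×674.2 + 0.1818×1074.0 = 449.2369 per 100,000.
Ivora: 0.1058×33.4 + 0.1072×44.3 + 0.1248×122.0 + 0.1574×211.9 + 0.0950×301.2 + 0.2280×480.0 + 0.1818×698.9 = 321.9619 per 100,000.
Ratio = 449.2369 ÷ 321.9619 = 1.39531.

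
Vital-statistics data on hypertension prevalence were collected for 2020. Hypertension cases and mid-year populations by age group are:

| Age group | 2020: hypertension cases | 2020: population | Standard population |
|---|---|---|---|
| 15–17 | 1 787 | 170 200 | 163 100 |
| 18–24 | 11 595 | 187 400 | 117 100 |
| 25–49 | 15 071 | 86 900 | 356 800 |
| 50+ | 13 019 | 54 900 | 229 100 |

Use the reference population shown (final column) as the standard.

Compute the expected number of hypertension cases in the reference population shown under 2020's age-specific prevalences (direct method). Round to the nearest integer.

125166

Age-specific rates per 1 000 for 2020: 10.499, 61.873, 173.429, 237.140.
Expected hypertension cases = Σ (standard pop × age-specific rate ÷ 1 000)
= 163 100×10.499/1 000 + 117 100×61.873/1 000 + 356 800×173.429/1 000 + 229 100×237.140/1 000
= 1712.45 + 7245.33 + 61879.55 + 54328.83 = 125166.16.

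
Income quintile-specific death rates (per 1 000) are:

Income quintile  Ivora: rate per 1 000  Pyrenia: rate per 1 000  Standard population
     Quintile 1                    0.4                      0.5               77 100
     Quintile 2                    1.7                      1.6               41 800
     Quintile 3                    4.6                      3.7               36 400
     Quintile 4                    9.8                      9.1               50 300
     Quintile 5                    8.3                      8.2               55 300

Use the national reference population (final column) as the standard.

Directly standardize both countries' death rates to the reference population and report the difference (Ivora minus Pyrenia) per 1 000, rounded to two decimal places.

0.27

Standard total = 260 900; weights = 0.2955, 0.1602, 0.1395, 0.1928, 0.2120.
Ivora: 0.2955×0.4 + 0.1602×1.7 + 0.1395×4.6 + 0.1928×9.8 + 0.2120×8.3 = 4.6810 per 1 000.
Pyrenia: 0.2955×0.5 + 0.1602×1.6 + 0.1395×3.7 + 0.1928×9.1 + 0.2120×8.2 = 4.4128 per 1 000.
Difference = 4.6810 − 4.4128 = 0.2682.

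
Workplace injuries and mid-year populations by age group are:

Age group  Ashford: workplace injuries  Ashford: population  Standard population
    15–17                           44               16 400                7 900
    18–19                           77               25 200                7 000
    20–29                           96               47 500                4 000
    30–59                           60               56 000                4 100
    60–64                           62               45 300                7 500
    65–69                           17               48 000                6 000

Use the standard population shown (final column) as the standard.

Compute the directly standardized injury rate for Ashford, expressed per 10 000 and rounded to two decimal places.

Age-specific rates per 10 000 for Ashford: 26.83, 30.56, 20.21, 10.71, 13.69, 3.54.
Standard total = 36 500; weights = 0.2164, 0.1918, 0.1096, 0.1123, 0.2055, 0.1644.
Standardized rate: 0.2164×26.83 + 0.1918×30.56 + 0.1096×20.21 + 0.1123×10.71 + 0.2055×13.69 + 0.1644×3.54 = 18.4797 per 10 000.

18.48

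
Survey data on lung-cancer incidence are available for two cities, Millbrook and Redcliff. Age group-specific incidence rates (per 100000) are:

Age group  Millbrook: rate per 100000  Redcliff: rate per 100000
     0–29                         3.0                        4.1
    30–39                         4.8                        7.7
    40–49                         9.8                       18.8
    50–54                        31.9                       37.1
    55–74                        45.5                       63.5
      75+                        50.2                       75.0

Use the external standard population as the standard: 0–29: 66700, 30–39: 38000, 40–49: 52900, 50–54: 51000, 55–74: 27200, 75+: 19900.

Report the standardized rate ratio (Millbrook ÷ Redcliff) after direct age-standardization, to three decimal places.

Standard total = 255700; weights = 0.2609, 0.1486, 0.2069, 0.1995, 0.1064, 0.0778.
Millbrook: 0.2609×3.0 + 0.1486×4.8 + 0.2069×9.8 + 0.1995×31.9 + 0.1064×45.5 + 0.0778×50.2 = 18.6328 per 100000.
Redcliff: 0.2609×4.1 + 0.1486×7.7 + 0.2069×18.8 + 0.1995×37.1 + 0.1064×63.5 + 0.0778×75.0 = 26.0946 per 100000.
Ratio = 18.6328 ÷ 26.0946 = 0.71405.

0.714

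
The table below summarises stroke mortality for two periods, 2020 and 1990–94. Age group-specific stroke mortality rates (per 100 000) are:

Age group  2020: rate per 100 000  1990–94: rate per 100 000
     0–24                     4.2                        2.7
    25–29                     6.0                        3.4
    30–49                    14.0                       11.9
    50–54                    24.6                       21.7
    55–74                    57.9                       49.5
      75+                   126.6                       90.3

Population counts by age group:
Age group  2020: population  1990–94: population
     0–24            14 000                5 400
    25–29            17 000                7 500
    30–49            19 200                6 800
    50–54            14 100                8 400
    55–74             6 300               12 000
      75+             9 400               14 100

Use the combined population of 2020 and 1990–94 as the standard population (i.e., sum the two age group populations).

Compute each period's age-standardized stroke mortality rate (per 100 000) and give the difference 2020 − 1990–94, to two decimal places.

Combined standard total = 134 200; weights = 0.1446, 0.1826, 0.1937, 0.1677, 0.1364, 0.1751.
2020: 0.1446×4.2 + 0.1826×6.0 + 0.1937×14.0 + 0.1677×24.6 + 0.1364×57.9 + 0.1751×126.6 = 38.6039 per 100 000.
1990–94: 0.1446×2.7 + 0.1826×3.4 + 0.1937×11.9 + 0.1677×21.7 + 0.1364×49.5 + 0.1751×90.3 = 29.5174 per 100 000.
Difference = 38.6039 − 29.5174 = 9.0866.

9.09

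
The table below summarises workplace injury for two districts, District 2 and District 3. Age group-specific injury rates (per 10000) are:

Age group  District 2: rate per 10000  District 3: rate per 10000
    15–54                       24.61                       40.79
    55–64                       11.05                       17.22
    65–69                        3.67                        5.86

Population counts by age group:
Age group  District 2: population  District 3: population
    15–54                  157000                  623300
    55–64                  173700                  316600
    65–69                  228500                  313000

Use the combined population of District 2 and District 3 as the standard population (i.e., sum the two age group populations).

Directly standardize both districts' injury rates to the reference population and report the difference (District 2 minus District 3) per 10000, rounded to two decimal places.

-9.29

Combined standard total = 1812100; weights = 0.4306, 0.2706, 0.2988.
District 2: 0.4306×24.61 + 0.2706×11.05 + 0.2988×3.67 = 14.6837 per 10000.
District 3: 0.4306×40.79 + 0.2706×17.22 + 0.2988×5.86 = 23.9747 per 10000.
Difference = 14.6837 − 23.9747 = -9.2910.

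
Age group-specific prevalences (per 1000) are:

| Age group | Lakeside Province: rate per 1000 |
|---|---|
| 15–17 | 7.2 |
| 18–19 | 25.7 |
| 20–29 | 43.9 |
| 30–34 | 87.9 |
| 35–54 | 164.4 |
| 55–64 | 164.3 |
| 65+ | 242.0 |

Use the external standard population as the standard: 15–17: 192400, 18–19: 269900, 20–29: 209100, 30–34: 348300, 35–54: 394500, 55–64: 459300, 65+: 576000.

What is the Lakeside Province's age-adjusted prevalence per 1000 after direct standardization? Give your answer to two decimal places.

133.83

Standard total = 2449500; weights = 0.0785, 0.1102, 0.0854, 0.1422, 0.1611, 0.1875, 0.2352.
Standardized rate: 0.0785×7.2 + 0.1102×25.7 + 0.0854×43.9 + 0.1422×87.9 + 0.1611×164.4 + 0.1875×164.3 + 0.2352×242.0 = 133.8345 per 1000.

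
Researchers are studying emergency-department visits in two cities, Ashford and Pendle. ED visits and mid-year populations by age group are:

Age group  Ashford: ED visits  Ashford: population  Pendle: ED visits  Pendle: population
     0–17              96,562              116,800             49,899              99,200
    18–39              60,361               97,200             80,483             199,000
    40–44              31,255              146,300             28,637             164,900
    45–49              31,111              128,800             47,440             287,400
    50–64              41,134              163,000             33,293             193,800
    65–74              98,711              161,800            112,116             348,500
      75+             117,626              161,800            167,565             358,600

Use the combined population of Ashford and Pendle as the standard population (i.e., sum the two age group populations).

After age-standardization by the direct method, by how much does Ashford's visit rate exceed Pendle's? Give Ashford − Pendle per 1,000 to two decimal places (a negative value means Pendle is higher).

Age-specific rates per 1,000 for Ashford: 826.729, 620.998, 213.636, 241.545, 252.356, 610.080, 726.984.
For Pendle: 503.014, 404.437, 173.663, 165.066, 171.791, 321.710, 467.276.
Combined standard total = 2,627,100; weights = 0.0822, 0.1127, 0.1185, 0.1584, 0.1358, 0.1942, 0.1981.
Ashford: 0.0822×826.729 + 0.1127×620.998 + 0.1185×213.636 + 0.1584×241.545 + 0.1358×252.356 + 0.1942×610.080 + 0.1981×726.984 = 498.3498 per 1,000.
Pendle: 0.0822×503.014 + 0.1127×404.437 + 0.1185×173.663 + 0.1584×165.066 + 0.1358×171.791 + 0.1942×321.710 + 0.1981×467.276 = 312.0641 per 1,000.
Difference = 498.3498 − 312.0641 = 186.2858.

186.29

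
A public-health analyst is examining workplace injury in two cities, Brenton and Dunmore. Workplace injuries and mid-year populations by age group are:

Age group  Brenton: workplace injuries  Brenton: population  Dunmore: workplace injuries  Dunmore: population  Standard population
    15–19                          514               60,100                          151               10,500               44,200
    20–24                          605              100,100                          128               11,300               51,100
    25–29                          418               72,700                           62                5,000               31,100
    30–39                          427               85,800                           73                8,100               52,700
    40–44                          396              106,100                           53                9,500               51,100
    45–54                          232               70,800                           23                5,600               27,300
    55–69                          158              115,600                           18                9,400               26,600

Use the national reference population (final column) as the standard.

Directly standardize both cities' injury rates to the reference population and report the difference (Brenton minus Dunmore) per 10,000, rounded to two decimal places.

-37.97

Age-specific rates per 10,000 for Brenton: 85.52, 60.44, 57.50, 49.77, 37.32, 32.77, 13.67.
For Dunmore: 143.81, 113.27, 124.00, 90.12, 55.79, 41.07, 19.15.
Standard total = 284,100; weights = 0.1556, 0.1799, 0.1095, 0.1855, 0.1799, 0.0961, 0.0936.
Brenton: 0.1556×85.52 + 0.1799×60.44 + 0.1095×57.50 + 0.1855×49.77 + 0.1799×37.32 + 0.0961×32.77 + 0.0936×13.67 = 50.8442 per 10,000.
Dunmore: 0.1556×143.81 + 0.1799×113.27 + 0.1095×124.00 + 0.1855×90.12 + 0.1799×55.79 + 0.0961×41.07 + 0.0936×19.15 = 88.8140 per 10,000.
Difference = 50.8442 − 88.8140 = -37.9698.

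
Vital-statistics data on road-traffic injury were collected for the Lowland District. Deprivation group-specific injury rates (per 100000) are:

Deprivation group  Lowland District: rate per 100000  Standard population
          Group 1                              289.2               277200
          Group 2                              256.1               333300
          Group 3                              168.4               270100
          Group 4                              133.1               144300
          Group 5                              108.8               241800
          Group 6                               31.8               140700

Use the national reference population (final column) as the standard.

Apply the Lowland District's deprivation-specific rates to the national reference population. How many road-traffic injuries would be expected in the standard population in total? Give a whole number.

Expected road-traffic injuries = Σ (standard pop × deprivation-specific rate ÷ 100000)
= 277200×289.2/100000 + 333300×256.1/100000 + 270100×168.4/100000 + 144300×133.1/100000 + 241800×108.8/100000 + 140700×31.8/100000
= 801.66 + 853.58 + 454.85 + 192.06 + 263.08 + 44.74 = 2609.98.

2610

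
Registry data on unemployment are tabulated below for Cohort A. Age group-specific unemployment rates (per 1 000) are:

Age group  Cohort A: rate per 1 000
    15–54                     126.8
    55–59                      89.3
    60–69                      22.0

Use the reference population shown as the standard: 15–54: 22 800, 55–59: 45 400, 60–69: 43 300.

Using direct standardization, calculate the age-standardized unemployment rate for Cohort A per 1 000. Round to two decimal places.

70.83

Standard total = 111 500; weights = 0.2045, 0.4072, 0.3883.
Standardized rate: 0.2045×126.8 + 0.4072×89.3 + 0.3883×22.0 = 70.8328 per 1 000.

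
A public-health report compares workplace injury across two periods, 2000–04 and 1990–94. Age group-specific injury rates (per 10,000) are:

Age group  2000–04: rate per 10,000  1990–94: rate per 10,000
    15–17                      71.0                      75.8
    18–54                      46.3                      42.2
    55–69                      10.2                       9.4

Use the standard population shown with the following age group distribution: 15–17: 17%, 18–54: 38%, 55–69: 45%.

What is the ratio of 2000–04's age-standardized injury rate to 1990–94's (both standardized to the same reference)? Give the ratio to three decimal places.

1.033

Standard weights: 0.17, 0.38, 0.45.
2000–04: 0.1700×71.0 + 0.3800×46.3 + 0.4500×10.2 = 34.2540 per 10,000.
1990–94: 0.1700×75.8 + 0.3800×42.2 + 0.4500×9.4 = 33.1520 per 10,000.
Ratio = 34.2540 ÷ 33.1520 = 1.03324.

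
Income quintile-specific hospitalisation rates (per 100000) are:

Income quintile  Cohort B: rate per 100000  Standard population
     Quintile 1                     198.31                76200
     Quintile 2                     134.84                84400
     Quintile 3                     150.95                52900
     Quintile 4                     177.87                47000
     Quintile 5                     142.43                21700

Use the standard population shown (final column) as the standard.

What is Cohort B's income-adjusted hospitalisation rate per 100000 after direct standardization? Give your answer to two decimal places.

Standard total = 282200; weights = 0.2700, 0.2991, 0.1875, 0.1665, 0.0769.
Standardized rate: 0.2700×198.31 + 0.2991×134.84 + 0.1875×150.95 + 0.1665×177.87 + 0.0769×142.43 = 162.7484 per 100000.

162.75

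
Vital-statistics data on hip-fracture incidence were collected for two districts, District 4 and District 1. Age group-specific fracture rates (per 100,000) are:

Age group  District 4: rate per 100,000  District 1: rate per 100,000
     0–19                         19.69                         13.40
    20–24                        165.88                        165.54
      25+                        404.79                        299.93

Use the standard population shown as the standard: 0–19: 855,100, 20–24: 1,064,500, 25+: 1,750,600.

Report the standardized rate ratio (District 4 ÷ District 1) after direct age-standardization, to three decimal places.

Standard total = 3,670,200; weights = 0.2330, 0.2900, 0.4770.
District 4: 0.2330×19.69 + 0.2900×165.88 + 0.4770×404.79 = 245.7745 per 100,000.
District 1: 0.2330×13.40 + 0.2900×165.54 + 0.4770×299.93 = 194.1946 per 100,000.
Ratio = 245.7745 ÷ 194.1946 = 1.26561.

1.266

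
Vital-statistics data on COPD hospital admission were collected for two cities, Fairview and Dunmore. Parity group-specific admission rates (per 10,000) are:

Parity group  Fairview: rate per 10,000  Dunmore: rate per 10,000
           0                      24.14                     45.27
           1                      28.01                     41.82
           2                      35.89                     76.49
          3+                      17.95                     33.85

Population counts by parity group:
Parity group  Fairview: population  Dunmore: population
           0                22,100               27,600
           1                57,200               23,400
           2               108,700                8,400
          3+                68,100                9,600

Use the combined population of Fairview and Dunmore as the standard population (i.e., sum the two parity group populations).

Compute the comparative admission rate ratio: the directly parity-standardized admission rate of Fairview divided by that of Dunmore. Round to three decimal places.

0.526

Combined standard total = 325,100; weights = 0.1529, 0.2479, 0.3602, 0.2390.
Fairview: 0.1529×24.14 + 0.2479×28.01 + 0.3602×35.89 + 0.2390×17.95 = 27.8523 per 10,000.
Dunmore: 0.1529×45.27 + 0.2479×41.82 + 0.3602×76.49 + 0.2390×33.85 = 52.9306 per 10,000.
Ratio = 27.8523 ÷ 52.9306 = 0.52621.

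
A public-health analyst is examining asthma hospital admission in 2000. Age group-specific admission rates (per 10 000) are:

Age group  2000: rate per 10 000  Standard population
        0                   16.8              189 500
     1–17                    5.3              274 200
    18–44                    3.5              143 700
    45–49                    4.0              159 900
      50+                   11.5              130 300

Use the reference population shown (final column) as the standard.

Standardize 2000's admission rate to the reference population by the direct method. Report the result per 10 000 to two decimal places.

Standard total = 897 600; weights = 0.2111, 0.3055, 0.1601, 0.1781, 0.1452.
Standardized rate: 0.2111×16.8 + 0.3055×5.3 + 0.1601×3.5 + 0.1781×4.0 + 0.1452×11.5 = 8.1081 per 10 000.

8.11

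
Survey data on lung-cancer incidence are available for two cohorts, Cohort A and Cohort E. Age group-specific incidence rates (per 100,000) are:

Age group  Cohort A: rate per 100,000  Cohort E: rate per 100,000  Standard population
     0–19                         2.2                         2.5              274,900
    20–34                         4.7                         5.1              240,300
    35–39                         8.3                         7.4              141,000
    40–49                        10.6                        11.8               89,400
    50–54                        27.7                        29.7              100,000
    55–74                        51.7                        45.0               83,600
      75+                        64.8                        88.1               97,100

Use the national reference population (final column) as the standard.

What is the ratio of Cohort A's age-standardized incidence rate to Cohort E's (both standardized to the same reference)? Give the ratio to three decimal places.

Standard total = 1,026,300; weights = 0.2679, 0.2341, 0.1374, 0.0871, 0.0974, 0.0815, 0.0946.
Cohort A: 0.2679×2.2 + 0.2341×4.7 + 0.1374×8.3 + 0.0871×10.6 + 0.0974×27.7 + 0.0815×51.7 + 0.0946×64.8 = 16.7946 per 100,000.
Cohort E: 0.2679×2.5 + 0.2341×5.1 + 0.1374×7.4 + 0.0871×11.8 + 0.0974×29.7 + 0.0815×45.0 + 0.0946×88.1 = 18.8031 per 100,000.
Ratio = 16.7946 ÷ 18.8031 = 0.89318.

0.893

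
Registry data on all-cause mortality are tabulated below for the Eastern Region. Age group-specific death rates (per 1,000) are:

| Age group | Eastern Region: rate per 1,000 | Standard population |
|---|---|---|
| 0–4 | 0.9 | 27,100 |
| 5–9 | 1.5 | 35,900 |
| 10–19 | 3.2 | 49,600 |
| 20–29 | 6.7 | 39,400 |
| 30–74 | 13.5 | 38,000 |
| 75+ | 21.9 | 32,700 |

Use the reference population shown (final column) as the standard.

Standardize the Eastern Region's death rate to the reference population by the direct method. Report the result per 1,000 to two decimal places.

Standard total = 222,700; weights = 0.1217, 0.1612, 0.2227, 0.1769, 0.1706, 0.1468.
Standardized rate: 0.1217×0.9 + 0.1612×1.5 + 0.2227×3.2 + 0.1769×6.7 + 0.1706×13.5 + 0.1468×21.9 = 7.7686 per 1,000.

7.77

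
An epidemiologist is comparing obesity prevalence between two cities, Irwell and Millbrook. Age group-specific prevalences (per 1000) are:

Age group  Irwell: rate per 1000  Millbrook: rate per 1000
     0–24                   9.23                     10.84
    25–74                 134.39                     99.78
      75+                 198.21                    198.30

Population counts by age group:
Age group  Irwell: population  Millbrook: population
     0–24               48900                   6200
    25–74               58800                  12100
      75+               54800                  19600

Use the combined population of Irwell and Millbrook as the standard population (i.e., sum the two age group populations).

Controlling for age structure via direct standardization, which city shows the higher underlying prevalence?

Irwell

Combined standard total = 200400; weights = 0.2750, 0.3538, 0.3713.
Irwell: 0.2750×9.23 + 0.3538×134.39 + 0.3713×198.21 = 123.6709 per 1000.
Millbrook: 0.2750×10.84 + 0.3538×99.78 + 0.3713×198.30 = 111.9022 per 1000.
The crude rates (118.25 vs 136.18) would put Millbrook higher, but that reflects its age composition; once standardized to a common age structure, Irwell has the higher underlying rate.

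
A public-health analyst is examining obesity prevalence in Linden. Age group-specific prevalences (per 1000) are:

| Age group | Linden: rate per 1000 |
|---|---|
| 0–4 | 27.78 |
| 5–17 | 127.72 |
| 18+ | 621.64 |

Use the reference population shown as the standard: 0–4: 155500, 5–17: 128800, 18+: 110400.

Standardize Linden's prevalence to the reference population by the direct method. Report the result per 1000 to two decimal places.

Standard total = 394700; weights = 0.3940, 0.3263, 0.2797.
Standardized rate: 0.3940×27.78 + 0.3263×127.72 + 0.2797×621.64 = 226.4991 per 1000.

226.50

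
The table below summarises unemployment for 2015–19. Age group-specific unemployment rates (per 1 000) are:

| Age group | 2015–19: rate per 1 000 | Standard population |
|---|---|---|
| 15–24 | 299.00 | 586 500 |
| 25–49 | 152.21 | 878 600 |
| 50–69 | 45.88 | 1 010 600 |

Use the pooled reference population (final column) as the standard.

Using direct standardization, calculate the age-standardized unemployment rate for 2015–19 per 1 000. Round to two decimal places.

143.58

Standard total = 2 475 700; weights = 0.2369, 0.3549, 0.4082.
Standardized rate: 0.2369×299.00 + 0.3549×152.21 + 0.4082×45.88 = 143.5802 per 1 000.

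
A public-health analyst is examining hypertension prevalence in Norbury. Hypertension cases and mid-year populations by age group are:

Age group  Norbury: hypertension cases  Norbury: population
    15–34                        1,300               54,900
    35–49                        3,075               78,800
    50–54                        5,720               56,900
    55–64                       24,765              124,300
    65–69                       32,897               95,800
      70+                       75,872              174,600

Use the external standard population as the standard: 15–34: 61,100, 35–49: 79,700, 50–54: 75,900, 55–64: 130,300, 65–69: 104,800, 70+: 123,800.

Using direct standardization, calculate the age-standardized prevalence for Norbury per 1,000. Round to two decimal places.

Age-specific rates per 1,000 for Norbury: 23.679, 39.023, 100.527, 199.236, 343.392, 434.548.
Standard total = 575,600; weights = 0.1062, 0.1385, 0.1319, 0.2264, 0.1821, 0.2151.
Standardized rate: 0.1062×23.679 + 0.1385×39.023 + 0.1319×100.527 + 0.2264×199.236 + 0.1821×343.392 + 0.2151×434.548 = 222.2583 per 1,000.

222.26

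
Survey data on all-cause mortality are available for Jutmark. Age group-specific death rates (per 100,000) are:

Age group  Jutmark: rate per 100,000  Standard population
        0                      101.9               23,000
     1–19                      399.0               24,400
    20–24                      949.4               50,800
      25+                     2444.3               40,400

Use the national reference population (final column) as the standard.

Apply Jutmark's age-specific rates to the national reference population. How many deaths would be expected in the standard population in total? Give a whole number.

1591

Expected deaths = Σ (standard pop × age-specific rate ÷ 100,000)
= 23,000×101.9/100,000 + 24,400×399.0/100,000 + 50,800×949.4/100,000 + 40,400×2444.3/100,000
= 23.44 + 97.36 + 482.30 + 987.50 = 1590.59.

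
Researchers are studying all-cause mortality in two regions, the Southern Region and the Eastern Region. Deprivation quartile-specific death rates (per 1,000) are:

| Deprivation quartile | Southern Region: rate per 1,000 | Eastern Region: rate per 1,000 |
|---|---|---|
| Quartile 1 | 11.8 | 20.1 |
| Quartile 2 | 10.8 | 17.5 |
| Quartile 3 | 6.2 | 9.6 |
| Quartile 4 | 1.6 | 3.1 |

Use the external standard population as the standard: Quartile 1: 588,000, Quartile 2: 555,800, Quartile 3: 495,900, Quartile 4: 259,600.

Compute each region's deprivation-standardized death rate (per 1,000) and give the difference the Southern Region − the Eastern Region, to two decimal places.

-5.62

Standard total = 1,899,300; weights = 0.3096, 0.2926, 0.2611, 0.1367.
The Southern Region: 0.3096×11.8 + 0.2926×10.8 + 0.2611×6.2 + 0.1367×1.6 = 8.6511 per 1,000.
The Eastern Region: 0.3096×20.1 + 0.2926×17.5 + 0.2611×9.6 + 0.1367×3.1 = 14.2740 per 1,000.
Difference = 8.6511 − 14.2740 = -5.6230.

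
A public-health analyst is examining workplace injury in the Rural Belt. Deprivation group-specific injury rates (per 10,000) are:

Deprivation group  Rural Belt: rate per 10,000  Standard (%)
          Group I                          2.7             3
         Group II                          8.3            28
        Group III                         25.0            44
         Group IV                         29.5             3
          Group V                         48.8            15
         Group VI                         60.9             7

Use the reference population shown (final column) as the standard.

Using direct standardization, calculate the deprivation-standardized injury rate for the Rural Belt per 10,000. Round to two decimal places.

Standard weights: 0.03, 0.28, 0.44, 0.03, 0.15, 0.07.
Standardized rate: 0.0300×2.7 + 0.2800×8.3 + 0.4400×25.0 + 0.0300×29.5 + 0.1500×48.8 + 0.0700×60.9 = 25.8730 per 10,000.

25.87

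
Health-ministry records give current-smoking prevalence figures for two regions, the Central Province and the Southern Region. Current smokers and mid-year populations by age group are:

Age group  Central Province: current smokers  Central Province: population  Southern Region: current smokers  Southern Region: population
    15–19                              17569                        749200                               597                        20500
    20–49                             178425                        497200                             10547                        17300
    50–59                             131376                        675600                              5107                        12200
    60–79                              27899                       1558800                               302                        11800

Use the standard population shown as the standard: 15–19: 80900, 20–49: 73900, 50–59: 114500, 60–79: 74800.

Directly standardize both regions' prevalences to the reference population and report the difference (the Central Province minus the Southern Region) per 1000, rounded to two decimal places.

Age-specific rates per 1000 for the Central Province: 23.450, 358.860, 194.458, 17.898.
For the Southern Region: 29.122, 609.653, 418.607, 25.593.
Standard total = 344100; weights = 0.2351, 0.2148, 0.3328, 0.2174.
The Central Province: 0.2351×23.450 + 0.2148×358.860 + 0.3328×194.458 + 0.2174×17.898 = 151.1801 per 1000.
The Southern Region: 0.2351×29.122 + 0.2148×609.653 + 0.3328×418.607 + 0.2174×25.593 = 282.6334 per 1000.
Difference = 151.1801 − 282.6334 = -131.4533.

-131.45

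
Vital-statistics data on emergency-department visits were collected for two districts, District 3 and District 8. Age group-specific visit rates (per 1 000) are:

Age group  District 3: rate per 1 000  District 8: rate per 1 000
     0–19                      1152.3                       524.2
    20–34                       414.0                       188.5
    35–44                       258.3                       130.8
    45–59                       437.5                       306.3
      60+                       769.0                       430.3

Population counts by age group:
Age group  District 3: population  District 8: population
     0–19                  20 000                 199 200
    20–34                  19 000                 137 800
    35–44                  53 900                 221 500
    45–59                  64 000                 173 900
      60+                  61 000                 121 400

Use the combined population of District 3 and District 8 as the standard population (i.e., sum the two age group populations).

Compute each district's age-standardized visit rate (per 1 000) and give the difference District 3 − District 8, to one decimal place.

281.0

Combined standard total = 1 071 700; weights = 0.2045, 0.1463, 0.2570, 0.2220, 0.1702.
District 3: 0.2045×1152.3 + 0.1463×414.0 + 0.2570×258.3 + 0.2220×437.5 + 0.1702×769.0 = 590.6336 per 1 000.
District 8: 0.2045×524.2 + 0.1463×188.5 + 0.2570×130.8 + 0.2220×306.3 + 0.1702×430.3 = 309.6382 per 1 000.
Difference = 590.6336 − 309.6382 = 280.9954.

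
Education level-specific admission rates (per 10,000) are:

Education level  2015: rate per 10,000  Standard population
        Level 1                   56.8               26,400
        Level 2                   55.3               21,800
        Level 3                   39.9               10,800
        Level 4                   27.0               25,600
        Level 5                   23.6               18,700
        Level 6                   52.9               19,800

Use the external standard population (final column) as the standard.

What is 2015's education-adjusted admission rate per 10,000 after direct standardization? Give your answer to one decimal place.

Standard total = 123,100; weights = 0.2145, 0.1771, 0.0877, 0.2080, 0.1519, 0.1608.
Standardized rate: 0.2145×56.8 + 0.1771×55.3 + 0.0877×39.9 + 0.2080×27.0 + 0.1519×23.6 + 0.1608×52.9 = 43.1838 per 10,000.

43.2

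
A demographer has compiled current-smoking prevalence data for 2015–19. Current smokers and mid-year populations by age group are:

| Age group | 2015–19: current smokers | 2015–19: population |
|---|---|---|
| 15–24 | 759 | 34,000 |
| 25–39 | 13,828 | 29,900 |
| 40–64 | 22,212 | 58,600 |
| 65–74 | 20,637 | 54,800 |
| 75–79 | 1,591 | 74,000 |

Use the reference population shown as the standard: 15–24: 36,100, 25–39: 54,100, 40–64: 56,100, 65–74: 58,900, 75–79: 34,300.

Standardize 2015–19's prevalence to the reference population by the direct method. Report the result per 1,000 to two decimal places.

Age-specific rates per 1,000 for 2015–19: 22.324, 462.475, 379.044, 376.588, 21.500.
Standard total = 239,500; weights = 0.1507, 0.2259, 0.2342, 0.2459, 0.1432.
Standardized rate: 0.1507×22.324 + 0.2259×462.475 + 0.2342×379.044 + 0.2459×376.588 + 0.1432×21.500 = 292.3116 per 1,000.

292.31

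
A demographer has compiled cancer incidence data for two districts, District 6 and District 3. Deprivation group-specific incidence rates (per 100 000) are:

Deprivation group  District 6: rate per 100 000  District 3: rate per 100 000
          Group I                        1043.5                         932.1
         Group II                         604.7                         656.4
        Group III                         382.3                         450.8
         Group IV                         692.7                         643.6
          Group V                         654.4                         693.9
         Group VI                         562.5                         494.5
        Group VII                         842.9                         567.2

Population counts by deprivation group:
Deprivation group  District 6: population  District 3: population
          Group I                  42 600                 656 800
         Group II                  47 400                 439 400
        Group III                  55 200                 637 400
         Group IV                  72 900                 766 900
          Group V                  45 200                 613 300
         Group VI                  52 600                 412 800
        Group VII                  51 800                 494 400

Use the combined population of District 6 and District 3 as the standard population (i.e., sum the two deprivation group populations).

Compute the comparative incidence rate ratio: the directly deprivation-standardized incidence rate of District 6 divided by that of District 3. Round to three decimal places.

1.072

Combined standard total = 4 388 700; weights = 0.1594, 0.1109, 0.1578, 0.1914, 0.1500, 0.1060, 0.1245.
District 6: 0.1594×1043.5 + 0.1109×604.7 + 0.1578×382.3 + 0.1914×692.7 + 0.1500×654.4 + 0.1060×562.5 + 0.1245×842.9 = 688.9977 per 100 000.
District 3: 0.1594×932.1 + 0.1109×656.4 + 0.1578×450.8 + 0.1914×643.6 + 0.1500×693.9 + 0.1060×494.5 + 0.1245×567.2 = 642.7971 per 100 000.
Ratio = 688.9977 ÷ 642.7971 = 1.07187.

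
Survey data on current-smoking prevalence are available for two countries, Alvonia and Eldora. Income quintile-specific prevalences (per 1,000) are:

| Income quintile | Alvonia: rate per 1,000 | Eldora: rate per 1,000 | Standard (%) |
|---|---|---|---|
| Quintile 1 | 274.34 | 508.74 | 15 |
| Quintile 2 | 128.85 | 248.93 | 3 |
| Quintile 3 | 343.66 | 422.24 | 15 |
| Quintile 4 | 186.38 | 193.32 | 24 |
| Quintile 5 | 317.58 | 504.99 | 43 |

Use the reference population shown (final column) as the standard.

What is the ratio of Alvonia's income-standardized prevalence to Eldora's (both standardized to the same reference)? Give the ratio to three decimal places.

Standard weights: 0.15, 0.03, 0.15, 0.24, 0.43.
Alvonia: 0.1500×274.34 + 0.0300×128.85 + 0.1500×343.66 + 0.2400×186.38 + 0.4300×317.58 = 277.8561 per 1,000.
Eldora: 0.1500×508.74 + 0.0300×248.93 + 0.1500×422.24 + 0.2400×193.32 + 0.4300×504.99 = 410.6574 per 1,000.
Ratio = 277.8561 ÷ 410.6574 = 0.67661.

0.677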